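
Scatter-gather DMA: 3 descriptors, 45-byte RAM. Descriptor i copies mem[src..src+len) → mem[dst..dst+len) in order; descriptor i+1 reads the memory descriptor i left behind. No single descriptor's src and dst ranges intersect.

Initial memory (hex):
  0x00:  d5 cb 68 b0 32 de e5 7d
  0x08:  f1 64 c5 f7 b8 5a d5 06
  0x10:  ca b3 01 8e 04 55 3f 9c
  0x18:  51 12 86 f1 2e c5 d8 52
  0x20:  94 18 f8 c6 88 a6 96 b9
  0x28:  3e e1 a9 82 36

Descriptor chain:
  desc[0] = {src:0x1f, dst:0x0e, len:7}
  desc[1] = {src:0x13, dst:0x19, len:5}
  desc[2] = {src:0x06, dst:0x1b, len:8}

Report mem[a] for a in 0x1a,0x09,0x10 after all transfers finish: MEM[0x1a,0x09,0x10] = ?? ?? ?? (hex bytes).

D0: mem[0x0e..0x14] <- [52 94 18 f8 c6 88 a6]
D1: mem[0x19..0x1d] <- [88 a6 55 3f 9c]
D2: mem[0x1b..0x22] <- [e5 7d f1 64 c5 f7 b8 5a]
query mem[0x1a]=0xa6, mem[0x09]=0x64, mem[0x10]=0x18

MEM[0x1a,0x09,0x10] = a6 64 18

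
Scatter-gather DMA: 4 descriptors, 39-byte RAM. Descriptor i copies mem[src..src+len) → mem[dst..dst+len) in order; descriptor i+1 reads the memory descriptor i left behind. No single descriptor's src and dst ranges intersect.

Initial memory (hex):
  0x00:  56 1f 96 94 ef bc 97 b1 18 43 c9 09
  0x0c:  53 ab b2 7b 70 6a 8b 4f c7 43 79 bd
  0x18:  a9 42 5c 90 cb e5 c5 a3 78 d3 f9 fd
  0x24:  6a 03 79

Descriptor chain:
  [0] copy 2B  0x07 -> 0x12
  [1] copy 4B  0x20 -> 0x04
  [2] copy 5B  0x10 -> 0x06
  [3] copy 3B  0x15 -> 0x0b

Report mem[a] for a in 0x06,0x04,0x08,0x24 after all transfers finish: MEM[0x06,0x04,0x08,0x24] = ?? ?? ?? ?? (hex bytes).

MEM[0x06,0x04,0x08,0x24] = 70 78 b1 6a

[0] 0x07->0x12 len=2 : b1 18
[1] 0x20->0x04 len=4 : 78 d3 f9 fd
[2] 0x10->0x06 len=5 : 70 6a b1 18 c7
[3] 0x15->0x0b len=3 : 43 79 bd
query mem[0x06]=0x70, mem[0x04]=0x78, mem[0x08]=0xb1, mem[0x24]=0x6a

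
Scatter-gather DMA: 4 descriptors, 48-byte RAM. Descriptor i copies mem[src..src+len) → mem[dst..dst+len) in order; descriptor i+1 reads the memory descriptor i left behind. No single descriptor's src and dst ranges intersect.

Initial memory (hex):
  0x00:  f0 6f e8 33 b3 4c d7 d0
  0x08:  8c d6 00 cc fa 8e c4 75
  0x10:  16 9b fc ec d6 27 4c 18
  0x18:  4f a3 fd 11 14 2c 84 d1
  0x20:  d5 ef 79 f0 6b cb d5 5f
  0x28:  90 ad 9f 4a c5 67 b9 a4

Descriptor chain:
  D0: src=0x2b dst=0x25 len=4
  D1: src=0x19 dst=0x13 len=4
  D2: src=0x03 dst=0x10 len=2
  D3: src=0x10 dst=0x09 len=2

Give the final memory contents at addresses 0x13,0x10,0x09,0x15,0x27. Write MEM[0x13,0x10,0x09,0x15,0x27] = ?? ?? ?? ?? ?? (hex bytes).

MEM[0x13,0x10,0x09,0x15,0x27] = a3 33 33 11 67

D0: mem[0x25..0x28] <- [4a c5 67 b9]
D1: mem[0x13..0x16] <- [a3 fd 11 14]
D2: mem[0x10..0x11] <- [33 b3]
D3: mem[0x09..0x0a] <- [33 b3]
query mem[0x13]=0xa3, mem[0x10]=0x33, mem[0x09]=0x33, mem[0x15]=0x11, mem[0x27]=0x67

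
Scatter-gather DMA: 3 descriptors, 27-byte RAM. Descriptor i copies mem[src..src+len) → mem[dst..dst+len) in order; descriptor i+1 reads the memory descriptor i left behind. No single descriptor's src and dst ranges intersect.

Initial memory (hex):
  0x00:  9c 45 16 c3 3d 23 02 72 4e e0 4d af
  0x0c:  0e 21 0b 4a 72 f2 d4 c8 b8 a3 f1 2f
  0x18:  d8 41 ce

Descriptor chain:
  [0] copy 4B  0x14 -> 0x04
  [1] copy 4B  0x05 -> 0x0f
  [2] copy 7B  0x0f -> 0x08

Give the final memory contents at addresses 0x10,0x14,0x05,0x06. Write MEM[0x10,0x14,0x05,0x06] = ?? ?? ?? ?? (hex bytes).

MEM[0x10,0x14,0x05,0x06] = f1 b8 a3 f1

D0: mem[0x04..0x07] <- [b8 a3 f1 2f]
D1: mem[0x0f..0x12] <- [a3 f1 2f 4e]
D2: mem[0x08..0x0e] <- [a3 f1 2f 4e c8 b8 a3]
query mem[0x10]=0xf1, mem[0x14]=0xb8, mem[0x05]=0xa3, mem[0x06]=0xf1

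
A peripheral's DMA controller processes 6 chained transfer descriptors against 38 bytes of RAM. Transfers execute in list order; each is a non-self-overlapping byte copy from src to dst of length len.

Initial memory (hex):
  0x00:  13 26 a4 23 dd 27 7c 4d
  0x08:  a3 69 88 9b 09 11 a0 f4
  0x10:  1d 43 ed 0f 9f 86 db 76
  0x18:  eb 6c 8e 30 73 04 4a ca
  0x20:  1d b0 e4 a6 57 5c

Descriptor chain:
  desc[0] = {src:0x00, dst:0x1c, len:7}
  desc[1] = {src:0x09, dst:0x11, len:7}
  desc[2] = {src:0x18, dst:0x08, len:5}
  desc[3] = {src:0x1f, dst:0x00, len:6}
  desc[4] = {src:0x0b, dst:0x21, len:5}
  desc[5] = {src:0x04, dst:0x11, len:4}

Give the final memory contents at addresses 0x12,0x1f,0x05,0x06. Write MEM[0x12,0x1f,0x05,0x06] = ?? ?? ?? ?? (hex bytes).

MEM[0x12,0x1f,0x05,0x06] = 57 23 57 7c

#0 dst[0x1c+7] := {0x13,0x26,0xa4,0x23,0xdd,0x27,0x7c}
#1 dst[0x11+7] := {0x69,0x88,0x9b,0x09,0x11,0xa0,0xf4}
#2 dst[0x08+5] := {0xeb,0x6c,0x8e,0x30,0x13}
#3 dst[0x00+6] := {0x23,0xdd,0x27,0x7c,0xa6,0x57}
#4 dst[0x21+5] := {0x30,0x13,0x11,0xa0,0xf4}
#5 dst[0x11+4] := {0xa6,0x57,0x7c,0x4d}
query mem[0x12]=0x57, mem[0x1f]=0x23, mem[0x05]=0x57, mem[0x06]=0x7c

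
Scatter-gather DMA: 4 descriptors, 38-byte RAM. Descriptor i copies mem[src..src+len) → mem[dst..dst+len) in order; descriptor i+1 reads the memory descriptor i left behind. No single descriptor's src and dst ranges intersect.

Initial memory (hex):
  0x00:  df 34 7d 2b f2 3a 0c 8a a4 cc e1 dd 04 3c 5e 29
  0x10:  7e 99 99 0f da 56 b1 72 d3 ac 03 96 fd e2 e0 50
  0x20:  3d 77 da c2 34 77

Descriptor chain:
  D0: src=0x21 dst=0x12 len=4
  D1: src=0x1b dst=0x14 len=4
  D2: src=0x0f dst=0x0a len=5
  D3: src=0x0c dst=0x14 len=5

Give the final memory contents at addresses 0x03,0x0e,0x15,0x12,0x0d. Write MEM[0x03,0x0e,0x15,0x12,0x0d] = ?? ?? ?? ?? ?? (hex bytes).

MEM[0x03,0x0e,0x15,0x12,0x0d] = 2b da 77 77 77

[0] 0x21->0x12 len=4 : 77 da c2 34
[1] 0x1b->0x14 len=4 : 96 fd e2 e0
[2] 0x0f->0x0a len=5 : 29 7e 99 77 da
[3] 0x0c->0x14 len=5 : 99 77 da 29 7e
query mem[0x03]=0x2b, mem[0x0e]=0xda, mem[0x15]=0x77, mem[0x12]=0x77, mem[0x0d]=0x77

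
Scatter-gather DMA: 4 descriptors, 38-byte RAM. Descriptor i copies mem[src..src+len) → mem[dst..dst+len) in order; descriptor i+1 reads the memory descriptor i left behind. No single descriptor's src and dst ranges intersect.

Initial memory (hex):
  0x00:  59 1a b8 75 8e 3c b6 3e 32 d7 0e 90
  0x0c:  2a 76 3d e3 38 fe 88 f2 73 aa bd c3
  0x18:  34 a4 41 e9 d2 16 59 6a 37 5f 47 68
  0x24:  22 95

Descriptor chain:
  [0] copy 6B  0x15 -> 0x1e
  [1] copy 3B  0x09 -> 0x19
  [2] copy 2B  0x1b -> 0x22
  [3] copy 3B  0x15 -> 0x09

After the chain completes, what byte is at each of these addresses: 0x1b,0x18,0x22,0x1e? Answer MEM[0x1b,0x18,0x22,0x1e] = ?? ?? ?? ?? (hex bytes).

MEM[0x1b,0x18,0x22,0x1e] = 90 34 90 aa

#0 dst[0x1e+6] := {0xaa,0xbd,0xc3,0x34,0xa4,0x41}
#1 dst[0x19+3] := {0xd7,0x0e,0x90}
#2 dst[0x22+2] := {0x90,0xd2}
#3 dst[0x09+3] := {0xaa,0xbd,0xc3}
query mem[0x1b]=0x90, mem[0x18]=0x34, mem[0x22]=0x90, mem[0x1e]=0xaa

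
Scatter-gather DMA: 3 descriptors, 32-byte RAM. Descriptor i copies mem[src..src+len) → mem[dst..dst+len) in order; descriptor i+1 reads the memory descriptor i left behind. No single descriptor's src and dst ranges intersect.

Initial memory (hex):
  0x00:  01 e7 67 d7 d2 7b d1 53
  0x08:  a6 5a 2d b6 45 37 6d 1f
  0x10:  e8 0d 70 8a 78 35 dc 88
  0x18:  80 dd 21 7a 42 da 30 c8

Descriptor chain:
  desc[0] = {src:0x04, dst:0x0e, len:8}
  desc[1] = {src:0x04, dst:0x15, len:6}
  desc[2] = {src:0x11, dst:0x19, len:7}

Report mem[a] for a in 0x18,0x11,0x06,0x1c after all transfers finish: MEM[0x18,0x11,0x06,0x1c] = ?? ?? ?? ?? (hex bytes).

D0: mem[0x0e..0x15] <- [d2 7b d1 53 a6 5a 2d b6]
D1: mem[0x15..0x1a] <- [d2 7b d1 53 a6 5a]
D2: mem[0x19..0x1f] <- [53 a6 5a 2d d2 7b d1]
query mem[0x18]=0x53, mem[0x11]=0x53, mem[0x06]=0xd1, mem[0x1c]=0x2d

MEM[0x18,0x11,0x06,0x1c] = 53 53 d1 2d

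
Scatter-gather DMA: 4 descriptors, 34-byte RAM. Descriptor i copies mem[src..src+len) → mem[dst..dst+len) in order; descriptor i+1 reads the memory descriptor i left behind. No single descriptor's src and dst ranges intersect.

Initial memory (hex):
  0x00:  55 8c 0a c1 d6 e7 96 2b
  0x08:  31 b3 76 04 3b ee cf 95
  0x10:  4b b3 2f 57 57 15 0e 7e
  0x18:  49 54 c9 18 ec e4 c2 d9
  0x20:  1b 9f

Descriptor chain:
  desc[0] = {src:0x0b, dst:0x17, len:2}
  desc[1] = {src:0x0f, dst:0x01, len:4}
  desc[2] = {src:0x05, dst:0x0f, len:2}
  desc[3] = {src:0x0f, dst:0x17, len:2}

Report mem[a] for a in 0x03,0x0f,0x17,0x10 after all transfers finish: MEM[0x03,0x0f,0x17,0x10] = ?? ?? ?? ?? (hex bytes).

MEM[0x03,0x0f,0x17,0x10] = b3 e7 e7 96

  after D0: wrote 2B at 0x17 = 043b
  after D1: wrote 4B at 0x01 = 954bb32f
  after D2: wrote 2B at 0x0f = e796
  after D3: wrote 2B at 0x17 = e796
query mem[0x03]=0xb3, mem[0x0f]=0xe7, mem[0x17]=0xe7, mem[0x10]=0x96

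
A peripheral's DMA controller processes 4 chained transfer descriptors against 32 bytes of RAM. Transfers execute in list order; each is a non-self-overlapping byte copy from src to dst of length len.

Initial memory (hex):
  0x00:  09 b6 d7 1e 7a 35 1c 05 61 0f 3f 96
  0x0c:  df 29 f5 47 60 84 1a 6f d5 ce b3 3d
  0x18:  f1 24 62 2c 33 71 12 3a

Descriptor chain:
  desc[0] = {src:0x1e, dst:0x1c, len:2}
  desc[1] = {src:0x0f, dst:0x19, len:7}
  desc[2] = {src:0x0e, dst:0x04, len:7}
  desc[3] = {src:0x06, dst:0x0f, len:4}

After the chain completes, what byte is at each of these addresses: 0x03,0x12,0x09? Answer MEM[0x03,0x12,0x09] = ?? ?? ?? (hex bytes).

  after D0: wrote 2B at 0x1c = 123a
  after D1: wrote 7B at 0x19 = 4760841a6fd5ce
  after D2: wrote 7B at 0x04 = f54760841a6fd5
  after D3: wrote 4B at 0x0f = 60841a6f
query mem[0x03]=0x1e, mem[0x12]=0x6f, mem[0x09]=0x6f

MEM[0x03,0x12,0x09] = 1e 6f 6f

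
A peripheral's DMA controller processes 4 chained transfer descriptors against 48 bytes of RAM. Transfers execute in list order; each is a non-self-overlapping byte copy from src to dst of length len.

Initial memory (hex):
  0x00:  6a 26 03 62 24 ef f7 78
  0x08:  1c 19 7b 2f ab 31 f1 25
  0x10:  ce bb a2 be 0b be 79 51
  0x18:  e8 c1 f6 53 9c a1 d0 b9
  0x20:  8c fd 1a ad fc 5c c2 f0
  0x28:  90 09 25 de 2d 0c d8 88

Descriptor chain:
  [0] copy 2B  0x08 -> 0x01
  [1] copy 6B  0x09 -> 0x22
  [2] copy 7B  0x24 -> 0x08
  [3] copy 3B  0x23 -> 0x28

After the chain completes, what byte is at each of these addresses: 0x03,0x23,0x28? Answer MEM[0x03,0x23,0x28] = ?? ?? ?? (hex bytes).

MEM[0x03,0x23,0x28] = 62 7b 7b

  after D0: wrote 2B at 0x01 = 1c19
  after D1: wrote 6B at 0x22 = 197b2fab31f1
  after D2: wrote 7B at 0x08 = 2fab31f1900925
  after D3: wrote 3B at 0x28 = 7b2fab
query mem[0x03]=0x62, mem[0x23]=0x7b, mem[0x28]=0x7b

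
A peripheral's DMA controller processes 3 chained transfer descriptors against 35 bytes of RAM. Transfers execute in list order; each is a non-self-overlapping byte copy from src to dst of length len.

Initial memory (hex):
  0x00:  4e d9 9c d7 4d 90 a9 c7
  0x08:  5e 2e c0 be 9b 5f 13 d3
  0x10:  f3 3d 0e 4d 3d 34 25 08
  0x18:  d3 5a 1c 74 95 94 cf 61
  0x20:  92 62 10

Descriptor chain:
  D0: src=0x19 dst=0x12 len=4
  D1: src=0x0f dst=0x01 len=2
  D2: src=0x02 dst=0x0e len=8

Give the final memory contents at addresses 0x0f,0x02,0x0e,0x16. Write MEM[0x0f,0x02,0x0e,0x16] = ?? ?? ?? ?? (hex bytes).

MEM[0x0f,0x02,0x0e,0x16] = d7 f3 f3 25

#0 dst[0x12+4] := {0x5a,0x1c,0x74,0x95}
#1 dst[0x01+2] := {0xd3,0xf3}
#2 dst[0x0e+8] := {0xf3,0xd7,0x4d,0x90,0xa9,0xc7,0x5e,0x2e}
query mem[0x0f]=0xd7, mem[0x02]=0xf3, mem[0x0e]=0xf3, mem[0x16]=0x25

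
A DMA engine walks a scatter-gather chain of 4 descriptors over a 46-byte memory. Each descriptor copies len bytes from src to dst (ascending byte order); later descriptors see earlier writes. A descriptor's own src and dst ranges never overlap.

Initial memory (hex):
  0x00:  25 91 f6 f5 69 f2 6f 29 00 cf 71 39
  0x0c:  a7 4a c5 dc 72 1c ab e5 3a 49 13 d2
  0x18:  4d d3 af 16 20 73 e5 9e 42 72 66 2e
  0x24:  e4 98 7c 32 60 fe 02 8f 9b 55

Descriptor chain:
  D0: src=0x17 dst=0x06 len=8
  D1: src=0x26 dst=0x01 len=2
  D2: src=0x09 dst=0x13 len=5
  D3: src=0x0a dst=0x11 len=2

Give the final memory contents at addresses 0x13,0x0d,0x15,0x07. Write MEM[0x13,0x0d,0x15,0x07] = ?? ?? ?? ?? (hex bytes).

MEM[0x13,0x0d,0x15,0x07] = af e5 20 4d

#0 dst[0x06+8] := {0xd2,0x4d,0xd3,0xaf,0x16,0x20,0x73,0xe5}
#1 dst[0x01+2] := {0x7c,0x32}
#2 dst[0x13+5] := {0xaf,0x16,0x20,0x73,0xe5}
#3 dst[0x11+2] := {0x16,0x20}
query mem[0x13]=0xaf, mem[0x0d]=0xe5, mem[0x15]=0x20, mem[0x07]=0x4d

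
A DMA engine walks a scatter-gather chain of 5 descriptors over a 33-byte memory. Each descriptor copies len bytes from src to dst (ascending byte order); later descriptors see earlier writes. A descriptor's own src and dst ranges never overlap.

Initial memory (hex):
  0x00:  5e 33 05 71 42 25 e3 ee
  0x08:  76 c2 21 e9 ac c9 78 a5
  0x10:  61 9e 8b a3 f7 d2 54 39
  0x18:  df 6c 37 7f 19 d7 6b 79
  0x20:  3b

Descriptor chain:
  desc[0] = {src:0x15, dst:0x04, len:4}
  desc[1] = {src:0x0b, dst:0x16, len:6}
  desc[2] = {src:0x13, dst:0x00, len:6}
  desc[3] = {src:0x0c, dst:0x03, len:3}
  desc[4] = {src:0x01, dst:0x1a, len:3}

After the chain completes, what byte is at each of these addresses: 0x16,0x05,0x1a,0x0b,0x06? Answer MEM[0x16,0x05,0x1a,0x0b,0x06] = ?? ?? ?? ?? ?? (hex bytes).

MEM[0x16,0x05,0x1a,0x0b,0x06] = e9 78 f7 e9 39

  after D0: wrote 4B at 0x04 = d25439df
  after D1: wrote 6B at 0x16 = e9acc978a561
  after D2: wrote 6B at 0x00 = a3f7d2e9acc9
  after D3: wrote 3B at 0x03 = acc978
  after D4: wrote 3B at 0x1a = f7d2ac
query mem[0x16]=0xe9, mem[0x05]=0x78, mem[0x1a]=0xf7, mem[0x0b]=0xe9, mem[0x06]=0x39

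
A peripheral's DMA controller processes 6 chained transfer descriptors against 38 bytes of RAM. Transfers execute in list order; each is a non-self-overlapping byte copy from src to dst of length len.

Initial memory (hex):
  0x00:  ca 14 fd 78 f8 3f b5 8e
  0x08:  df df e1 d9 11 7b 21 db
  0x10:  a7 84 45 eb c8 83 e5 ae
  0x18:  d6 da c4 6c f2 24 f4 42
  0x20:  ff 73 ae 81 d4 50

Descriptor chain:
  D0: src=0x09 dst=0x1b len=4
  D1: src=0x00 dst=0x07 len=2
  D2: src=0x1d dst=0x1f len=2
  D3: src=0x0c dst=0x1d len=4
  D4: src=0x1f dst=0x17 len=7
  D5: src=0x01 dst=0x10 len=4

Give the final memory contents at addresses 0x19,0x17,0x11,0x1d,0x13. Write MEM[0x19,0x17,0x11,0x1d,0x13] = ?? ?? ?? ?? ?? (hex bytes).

MEM[0x19,0x17,0x11,0x1d,0x13] = 73 21 fd 50 f8

[0] 0x09->0x1b len=4 : df e1 d9 11
[1] 0x00->0x07 len=2 : ca 14
[2] 0x1d->0x1f len=2 : d9 11
[3] 0x0c->0x1d len=4 : 11 7b 21 db
[4] 0x1f->0x17 len=7 : 21 db 73 ae 81 d4 50
[5] 0x01->0x10 len=4 : 14 fd 78 f8
query mem[0x19]=0x73, mem[0x17]=0x21, mem[0x11]=0xfd, mem[0x1d]=0x50, mem[0x13]=0xf8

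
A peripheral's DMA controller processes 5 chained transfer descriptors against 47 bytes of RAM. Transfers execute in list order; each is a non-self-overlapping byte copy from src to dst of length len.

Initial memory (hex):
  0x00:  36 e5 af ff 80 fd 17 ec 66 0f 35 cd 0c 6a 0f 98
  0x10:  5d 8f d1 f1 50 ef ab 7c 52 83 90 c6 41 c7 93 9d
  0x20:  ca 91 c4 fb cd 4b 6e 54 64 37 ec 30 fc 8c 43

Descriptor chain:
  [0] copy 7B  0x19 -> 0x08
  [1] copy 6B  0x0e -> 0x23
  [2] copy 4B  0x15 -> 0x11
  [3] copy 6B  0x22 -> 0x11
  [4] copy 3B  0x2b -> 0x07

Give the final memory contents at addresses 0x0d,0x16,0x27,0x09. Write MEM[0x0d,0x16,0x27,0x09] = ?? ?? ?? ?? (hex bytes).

MEM[0x0d,0x16,0x27,0x09] = 93 d1 d1 8c

#0 dst[0x08+7] := {0x83,0x90,0xc6,0x41,0xc7,0x93,0x9d}
#1 dst[0x23+6] := {0x9d,0x98,0x5d,0x8f,0xd1,0xf1}
#2 dst[0x11+4] := {0xef,0xab,0x7c,0x52}
#3 dst[0x11+6] := {0xc4,0x9d,0x98,0x5d,0x8f,0xd1}
#4 dst[0x07+3] := {0x30,0xfc,0x8c}
query mem[0x0d]=0x93, mem[0x16]=0xd1, mem[0x27]=0xd1, mem[0x09]=0x8c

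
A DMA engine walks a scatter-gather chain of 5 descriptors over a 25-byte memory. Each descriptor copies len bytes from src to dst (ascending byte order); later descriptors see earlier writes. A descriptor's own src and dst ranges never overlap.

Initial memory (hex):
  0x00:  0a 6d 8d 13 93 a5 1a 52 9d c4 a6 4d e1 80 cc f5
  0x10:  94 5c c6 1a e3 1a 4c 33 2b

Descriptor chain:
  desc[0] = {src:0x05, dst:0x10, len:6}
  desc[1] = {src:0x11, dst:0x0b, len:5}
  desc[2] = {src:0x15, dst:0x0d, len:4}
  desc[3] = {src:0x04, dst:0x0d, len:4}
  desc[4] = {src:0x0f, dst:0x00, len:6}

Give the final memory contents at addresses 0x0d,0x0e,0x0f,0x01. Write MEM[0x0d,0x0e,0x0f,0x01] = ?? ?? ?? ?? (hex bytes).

[0] 0x05->0x10 len=6 : a5 1a 52 9d c4 a6
[1] 0x11->0x0b len=5 : 1a 52 9d c4 a6
[2] 0x15->0x0d len=4 : a6 4c 33 2b
[3] 0x04->0x0d len=4 : 93 a5 1a 52
[4] 0x0f->0x00 len=6 : 1a 52 1a 52 9d c4
query mem[0x0d]=0x93, mem[0x0e]=0xa5, mem[0x0f]=0x1a, mem[0x01]=0x52

MEM[0x0d,0x0e,0x0f,0x01] = 93 a5 1a 52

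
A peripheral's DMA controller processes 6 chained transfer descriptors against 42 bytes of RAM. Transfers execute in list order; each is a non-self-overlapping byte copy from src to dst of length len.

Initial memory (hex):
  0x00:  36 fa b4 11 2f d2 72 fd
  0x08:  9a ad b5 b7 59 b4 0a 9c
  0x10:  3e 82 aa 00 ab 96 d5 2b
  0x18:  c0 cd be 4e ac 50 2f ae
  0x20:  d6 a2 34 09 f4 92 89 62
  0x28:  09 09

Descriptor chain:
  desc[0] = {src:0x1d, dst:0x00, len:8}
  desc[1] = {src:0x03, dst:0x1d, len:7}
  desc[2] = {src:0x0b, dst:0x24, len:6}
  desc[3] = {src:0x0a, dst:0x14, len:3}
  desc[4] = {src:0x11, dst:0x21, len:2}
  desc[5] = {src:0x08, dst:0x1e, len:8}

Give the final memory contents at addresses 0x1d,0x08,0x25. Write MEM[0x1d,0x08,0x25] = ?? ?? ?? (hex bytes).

MEM[0x1d,0x08,0x25] = d6 9a 9c

D0: mem[0x00..0x07] <- [50 2f ae d6 a2 34 09 f4]
D1: mem[0x1d..0x23] <- [d6 a2 34 09 f4 9a ad]
D2: mem[0x24..0x29] <- [b7 59 b4 0a 9c 3e]
D3: mem[0x14..0x16] <- [b5 b7 59]
D4: mem[0x21..0x22] <- [82 aa]
D5: mem[0x1e..0x25] <- [9a ad b5 b7 59 b4 0a 9c]
query mem[0x1d]=0xd6, mem[0x08]=0x9a, mem[0x25]=0x9c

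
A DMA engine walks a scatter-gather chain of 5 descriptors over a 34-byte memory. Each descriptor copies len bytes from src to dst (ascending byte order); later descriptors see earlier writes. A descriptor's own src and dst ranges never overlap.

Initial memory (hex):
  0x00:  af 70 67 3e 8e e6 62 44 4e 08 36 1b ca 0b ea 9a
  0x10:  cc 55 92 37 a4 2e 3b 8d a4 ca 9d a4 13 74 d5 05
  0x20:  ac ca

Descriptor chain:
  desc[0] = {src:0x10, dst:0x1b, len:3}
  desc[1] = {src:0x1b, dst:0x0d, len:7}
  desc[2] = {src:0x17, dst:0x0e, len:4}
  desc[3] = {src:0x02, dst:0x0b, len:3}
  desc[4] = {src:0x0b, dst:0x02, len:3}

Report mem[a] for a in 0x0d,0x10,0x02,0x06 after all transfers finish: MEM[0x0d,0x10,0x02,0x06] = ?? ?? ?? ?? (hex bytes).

MEM[0x0d,0x10,0x02,0x06] = 8e ca 67 62

D0: mem[0x1b..0x1d] <- [cc 55 92]
D1: mem[0x0d..0x13] <- [cc 55 92 d5 05 ac ca]
D2: mem[0x0e..0x11] <- [8d a4 ca 9d]
D3: mem[0x0b..0x0d] <- [67 3e 8e]
D4: mem[0x02..0x04] <- [67 3e 8e]
query mem[0x0d]=0x8e, mem[0x10]=0xca, mem[0x02]=0x67, mem[0x06]=0x62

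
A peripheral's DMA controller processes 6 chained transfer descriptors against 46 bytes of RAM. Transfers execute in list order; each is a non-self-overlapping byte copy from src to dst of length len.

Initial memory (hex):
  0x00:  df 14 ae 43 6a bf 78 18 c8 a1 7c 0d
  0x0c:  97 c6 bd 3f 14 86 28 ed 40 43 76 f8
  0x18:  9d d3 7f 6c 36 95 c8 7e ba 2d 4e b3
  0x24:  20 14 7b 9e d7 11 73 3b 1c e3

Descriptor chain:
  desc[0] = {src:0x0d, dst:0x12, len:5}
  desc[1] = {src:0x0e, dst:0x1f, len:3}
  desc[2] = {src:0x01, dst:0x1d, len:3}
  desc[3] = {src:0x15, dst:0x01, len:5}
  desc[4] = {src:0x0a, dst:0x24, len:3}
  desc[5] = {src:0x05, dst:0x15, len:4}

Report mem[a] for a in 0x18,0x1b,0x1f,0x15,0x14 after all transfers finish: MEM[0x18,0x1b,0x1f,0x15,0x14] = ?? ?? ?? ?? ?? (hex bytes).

MEM[0x18,0x1b,0x1f,0x15,0x14] = c8 6c 43 d3 3f

#0 dst[0x12+5] := {0xc6,0xbd,0x3f,0x14,0x86}
#1 dst[0x1f+3] := {0xbd,0x3f,0x14}
#2 dst[0x1d+3] := {0x14,0xae,0x43}
#3 dst[0x01+5] := {0x14,0x86,0xf8,0x9d,0xd3}
#4 dst[0x24+3] := {0x7c,0x0d,0x97}
#5 dst[0x15+4] := {0xd3,0x78,0x18,0xc8}
query mem[0x18]=0xc8, mem[0x1b]=0x6c, mem[0x1f]=0x43, mem[0x15]=0xd3, mem[0x14]=0x3f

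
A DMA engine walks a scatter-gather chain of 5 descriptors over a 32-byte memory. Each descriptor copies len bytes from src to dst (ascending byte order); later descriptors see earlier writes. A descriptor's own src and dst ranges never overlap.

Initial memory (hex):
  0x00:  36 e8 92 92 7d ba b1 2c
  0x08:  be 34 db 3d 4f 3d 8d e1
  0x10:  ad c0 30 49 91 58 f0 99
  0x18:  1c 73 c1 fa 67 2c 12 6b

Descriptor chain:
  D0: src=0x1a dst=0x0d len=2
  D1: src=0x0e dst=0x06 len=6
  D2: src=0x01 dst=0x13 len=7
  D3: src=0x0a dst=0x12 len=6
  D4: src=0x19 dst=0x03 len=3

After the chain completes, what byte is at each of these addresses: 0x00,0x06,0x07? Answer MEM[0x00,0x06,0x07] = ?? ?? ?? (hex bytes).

MEM[0x00,0x06,0x07] = 36 fa e1

  after D0: wrote 2B at 0x0d = c1fa
  after D1: wrote 6B at 0x06 = fae1adc03049
  after D2: wrote 7B at 0x13 = e892927dbafae1
  after D3: wrote 6B at 0x12 = 30494fc1fae1
  after D4: wrote 3B at 0x03 = e1c1fa
query mem[0x00]=0x36, mem[0x06]=0xfa, mem[0x07]=0xe1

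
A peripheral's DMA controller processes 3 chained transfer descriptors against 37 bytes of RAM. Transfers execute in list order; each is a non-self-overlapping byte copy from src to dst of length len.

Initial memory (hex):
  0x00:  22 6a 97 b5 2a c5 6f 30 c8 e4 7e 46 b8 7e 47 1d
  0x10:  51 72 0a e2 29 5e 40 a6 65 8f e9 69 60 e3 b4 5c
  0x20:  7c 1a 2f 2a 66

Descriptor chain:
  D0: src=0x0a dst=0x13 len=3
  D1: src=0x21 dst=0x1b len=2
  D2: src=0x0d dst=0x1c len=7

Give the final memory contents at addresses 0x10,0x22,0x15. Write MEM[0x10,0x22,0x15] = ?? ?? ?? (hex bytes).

[0] 0x0a->0x13 len=3 : 7e 46 b8
[1] 0x21->0x1b len=2 : 1a 2f
[2] 0x0d->0x1c len=7 : 7e 47 1d 51 72 0a 7e
query mem[0x10]=0x51, mem[0x22]=0x7e, mem[0x15]=0xb8

MEM[0x10,0x22,0x15] = 51 7e b8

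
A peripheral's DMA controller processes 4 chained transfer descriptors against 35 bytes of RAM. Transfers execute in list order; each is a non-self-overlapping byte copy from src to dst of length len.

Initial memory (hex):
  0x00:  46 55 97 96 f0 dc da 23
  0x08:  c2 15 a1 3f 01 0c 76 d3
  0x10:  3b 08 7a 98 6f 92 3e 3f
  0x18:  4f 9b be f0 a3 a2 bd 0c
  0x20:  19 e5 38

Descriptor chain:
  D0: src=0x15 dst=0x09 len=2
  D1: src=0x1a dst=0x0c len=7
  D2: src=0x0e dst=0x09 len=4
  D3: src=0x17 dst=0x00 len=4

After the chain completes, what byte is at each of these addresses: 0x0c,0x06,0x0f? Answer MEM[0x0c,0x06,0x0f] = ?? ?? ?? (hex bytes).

MEM[0x0c,0x06,0x0f] = 0c da a2

  after D0: wrote 2B at 0x09 = 923e
  after D1: wrote 7B at 0x0c = bef0a3a2bd0c19
  after D2: wrote 4B at 0x09 = a3a2bd0c
  after D3: wrote 4B at 0x00 = 3f4f9bbe
query mem[0x0c]=0x0c, mem[0x06]=0xda, mem[0x0f]=0xa2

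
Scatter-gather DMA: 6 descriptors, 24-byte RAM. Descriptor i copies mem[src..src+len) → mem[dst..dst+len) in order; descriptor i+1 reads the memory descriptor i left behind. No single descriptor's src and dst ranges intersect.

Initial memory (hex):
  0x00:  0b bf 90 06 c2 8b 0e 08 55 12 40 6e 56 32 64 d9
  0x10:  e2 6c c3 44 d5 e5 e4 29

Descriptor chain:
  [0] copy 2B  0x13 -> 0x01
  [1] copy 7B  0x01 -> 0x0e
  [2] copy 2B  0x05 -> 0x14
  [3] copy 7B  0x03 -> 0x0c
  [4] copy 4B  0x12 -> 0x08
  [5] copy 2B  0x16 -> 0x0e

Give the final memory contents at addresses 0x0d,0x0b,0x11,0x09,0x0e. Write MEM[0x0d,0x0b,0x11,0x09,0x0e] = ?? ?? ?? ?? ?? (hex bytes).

  after D0: wrote 2B at 0x01 = 44d5
  after D1: wrote 7B at 0x0e = 44d506c28b0e08
  after D2: wrote 2B at 0x14 = 8b0e
  after D3: wrote 7B at 0x0c = 06c28b0e085512
  after D4: wrote 4B at 0x08 = 120e8b0e
  after D5: wrote 2B at 0x0e = e429
query mem[0x0d]=0xc2, mem[0x0b]=0x0e, mem[0x11]=0x55, mem[0x09]=0x0e, mem[0x0e]=0xe4

MEM[0x0d,0x0b,0x11,0x09,0x0e] = c2 0e 55 0e e4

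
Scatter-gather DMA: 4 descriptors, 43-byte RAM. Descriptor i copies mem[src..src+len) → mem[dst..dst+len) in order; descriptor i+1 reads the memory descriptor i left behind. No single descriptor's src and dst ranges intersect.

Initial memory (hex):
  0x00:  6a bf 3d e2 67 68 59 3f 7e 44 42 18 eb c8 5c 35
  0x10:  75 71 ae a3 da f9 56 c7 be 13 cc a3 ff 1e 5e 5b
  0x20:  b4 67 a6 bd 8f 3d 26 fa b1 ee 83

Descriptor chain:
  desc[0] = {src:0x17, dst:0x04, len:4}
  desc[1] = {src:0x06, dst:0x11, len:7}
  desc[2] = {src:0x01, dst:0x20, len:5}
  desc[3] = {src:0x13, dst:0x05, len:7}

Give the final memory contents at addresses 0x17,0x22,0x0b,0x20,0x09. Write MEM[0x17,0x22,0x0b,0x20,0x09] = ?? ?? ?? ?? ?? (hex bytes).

#0 dst[0x04+4] := {0xc7,0xbe,0x13,0xcc}
#1 dst[0x11+7] := {0x13,0xcc,0x7e,0x44,0x42,0x18,0xeb}
#2 dst[0x20+5] := {0xbf,0x3d,0xe2,0xc7,0xbe}
#3 dst[0x05+7] := {0x7e,0x44,0x42,0x18,0xeb,0xbe,0x13}
query mem[0x17]=0xeb, mem[0x22]=0xe2, mem[0x0b]=0x13, mem[0x20]=0xbf, mem[0x09]=0xeb

MEM[0x17,0x22,0x0b,0x20,0x09] = eb e2 13 bf eb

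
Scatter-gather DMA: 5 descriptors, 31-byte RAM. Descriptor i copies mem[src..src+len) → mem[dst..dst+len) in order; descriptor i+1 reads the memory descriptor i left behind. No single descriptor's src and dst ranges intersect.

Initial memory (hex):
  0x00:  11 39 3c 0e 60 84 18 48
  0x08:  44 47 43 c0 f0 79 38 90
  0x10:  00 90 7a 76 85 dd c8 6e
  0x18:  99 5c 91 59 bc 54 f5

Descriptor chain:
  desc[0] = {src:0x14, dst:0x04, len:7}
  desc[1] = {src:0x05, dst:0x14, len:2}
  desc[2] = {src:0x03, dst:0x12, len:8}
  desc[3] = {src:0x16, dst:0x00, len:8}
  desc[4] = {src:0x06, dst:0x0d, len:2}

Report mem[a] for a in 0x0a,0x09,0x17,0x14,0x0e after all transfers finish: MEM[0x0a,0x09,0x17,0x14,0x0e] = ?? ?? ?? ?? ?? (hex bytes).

MEM[0x0a,0x09,0x17,0x14,0x0e] = 91 5c 99 dd 54

  after D0: wrote 7B at 0x04 = 85ddc86e995c91
  after D1: wrote 2B at 0x14 = ddc8
  after D2: wrote 8B at 0x12 = 0e85ddc86e995c91
  after D3: wrote 8B at 0x00 = 6e995c919159bc54
  after D4: wrote 2B at 0x0d = bc54
query mem[0x0a]=0x91, mem[0x09]=0x5c, mem[0x17]=0x99, mem[0x14]=0xdd, mem[0x0e]=0x54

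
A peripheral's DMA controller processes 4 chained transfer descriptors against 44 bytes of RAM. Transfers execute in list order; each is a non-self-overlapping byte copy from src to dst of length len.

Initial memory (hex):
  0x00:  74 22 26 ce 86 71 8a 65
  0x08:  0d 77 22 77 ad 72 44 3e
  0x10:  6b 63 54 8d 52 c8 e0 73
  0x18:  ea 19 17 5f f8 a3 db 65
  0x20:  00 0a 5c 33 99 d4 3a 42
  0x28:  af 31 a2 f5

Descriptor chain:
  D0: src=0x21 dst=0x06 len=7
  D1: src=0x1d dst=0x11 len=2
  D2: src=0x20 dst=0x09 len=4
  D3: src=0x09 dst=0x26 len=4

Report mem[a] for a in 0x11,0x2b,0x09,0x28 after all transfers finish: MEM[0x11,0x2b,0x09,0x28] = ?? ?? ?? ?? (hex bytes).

[0] 0x21->0x06 len=7 : 0a 5c 33 99 d4 3a 42
[1] 0x1d->0x11 len=2 : a3 db
[2] 0x20->0x09 len=4 : 00 0a 5c 33
[3] 0x09->0x26 len=4 : 00 0a 5c 33
query mem[0x11]=0xa3, mem[0x2b]=0xf5, mem[0x09]=0x00, mem[0x28]=0x5c

MEM[0x11,0x2b,0x09,0x28] = a3 f5 00 5c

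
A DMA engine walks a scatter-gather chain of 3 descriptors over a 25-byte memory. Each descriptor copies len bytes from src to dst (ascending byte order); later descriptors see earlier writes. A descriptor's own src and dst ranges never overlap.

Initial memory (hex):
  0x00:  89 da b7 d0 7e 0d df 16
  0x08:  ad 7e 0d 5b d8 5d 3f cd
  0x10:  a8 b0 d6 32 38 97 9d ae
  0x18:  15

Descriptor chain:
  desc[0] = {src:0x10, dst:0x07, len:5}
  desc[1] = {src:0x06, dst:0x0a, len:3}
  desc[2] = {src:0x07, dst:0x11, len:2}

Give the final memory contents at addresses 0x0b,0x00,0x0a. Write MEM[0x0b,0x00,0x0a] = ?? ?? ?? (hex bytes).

[0] 0x10->0x07 len=5 : a8 b0 d6 32 38
[1] 0x06->0x0a len=3 : df a8 b0
[2] 0x07->0x11 len=2 : a8 b0
query mem[0x0b]=0xa8, mem[0x00]=0x89, mem[0x0a]=0xdf

MEM[0x0b,0x00,0x0a] = a8 89 df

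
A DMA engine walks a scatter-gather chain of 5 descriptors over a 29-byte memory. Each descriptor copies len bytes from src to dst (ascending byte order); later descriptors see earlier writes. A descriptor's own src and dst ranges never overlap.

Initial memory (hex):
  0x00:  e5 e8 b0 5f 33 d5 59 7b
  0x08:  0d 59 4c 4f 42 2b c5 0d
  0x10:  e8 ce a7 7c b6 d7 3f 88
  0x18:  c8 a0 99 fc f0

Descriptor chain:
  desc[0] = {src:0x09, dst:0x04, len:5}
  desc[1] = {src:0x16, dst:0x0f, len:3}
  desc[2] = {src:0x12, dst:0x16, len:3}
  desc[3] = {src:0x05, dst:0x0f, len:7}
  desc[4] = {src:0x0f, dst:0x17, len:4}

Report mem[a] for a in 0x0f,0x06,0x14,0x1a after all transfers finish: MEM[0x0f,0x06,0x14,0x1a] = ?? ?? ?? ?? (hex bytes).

[0] 0x09->0x04 len=5 : 59 4c 4f 42 2b
[1] 0x16->0x0f len=3 : 3f 88 c8
[2] 0x12->0x16 len=3 : a7 7c b6
[3] 0x05->0x0f len=7 : 4c 4f 42 2b 59 4c 4f
[4] 0x0f->0x17 len=4 : 4c 4f 42 2b
query mem[0x0f]=0x4c, mem[0x06]=0x4f, mem[0x14]=0x4c, mem[0x1a]=0x2b

MEM[0x0f,0x06,0x14,0x1a] = 4c 4f 4c 2b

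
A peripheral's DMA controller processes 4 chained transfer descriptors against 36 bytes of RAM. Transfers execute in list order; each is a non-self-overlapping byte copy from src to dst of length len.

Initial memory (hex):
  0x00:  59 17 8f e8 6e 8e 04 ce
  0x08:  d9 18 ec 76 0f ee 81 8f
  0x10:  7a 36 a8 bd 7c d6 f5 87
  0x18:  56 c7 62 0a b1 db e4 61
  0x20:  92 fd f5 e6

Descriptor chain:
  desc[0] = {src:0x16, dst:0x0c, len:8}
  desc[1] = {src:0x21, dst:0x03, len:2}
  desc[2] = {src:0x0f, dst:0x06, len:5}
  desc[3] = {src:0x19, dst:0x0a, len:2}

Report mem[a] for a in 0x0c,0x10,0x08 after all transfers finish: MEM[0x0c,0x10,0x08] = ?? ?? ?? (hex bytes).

MEM[0x0c,0x10,0x08] = f5 62 0a

[0] 0x16->0x0c len=8 : f5 87 56 c7 62 0a b1 db
[1] 0x21->0x03 len=2 : fd f5
[2] 0x0f->0x06 len=5 : c7 62 0a b1 db
[3] 0x19->0x0a len=2 : c7 62
query mem[0x0c]=0xf5, mem[0x10]=0x62, mem[0x08]=0x0a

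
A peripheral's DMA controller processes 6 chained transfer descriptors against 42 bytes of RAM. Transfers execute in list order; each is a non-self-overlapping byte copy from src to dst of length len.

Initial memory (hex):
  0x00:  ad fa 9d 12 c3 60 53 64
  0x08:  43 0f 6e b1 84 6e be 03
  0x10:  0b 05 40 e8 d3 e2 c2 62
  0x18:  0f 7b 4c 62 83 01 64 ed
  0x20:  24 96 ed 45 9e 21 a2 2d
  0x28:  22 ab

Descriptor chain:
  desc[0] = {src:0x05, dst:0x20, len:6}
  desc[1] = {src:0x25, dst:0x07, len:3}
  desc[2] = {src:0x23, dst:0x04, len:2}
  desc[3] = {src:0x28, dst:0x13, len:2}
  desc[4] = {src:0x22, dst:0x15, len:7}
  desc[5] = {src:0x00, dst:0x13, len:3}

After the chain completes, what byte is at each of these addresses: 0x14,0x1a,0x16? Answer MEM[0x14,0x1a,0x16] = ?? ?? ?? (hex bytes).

  after D0: wrote 6B at 0x20 = 605364430f6e
  after D1: wrote 3B at 0x07 = 6ea22d
  after D2: wrote 2B at 0x04 = 430f
  after D3: wrote 2B at 0x13 = 22ab
  after D4: wrote 7B at 0x15 = 64430f6ea22d22
  after D5: wrote 3B at 0x13 = adfa9d
query mem[0x14]=0xfa, mem[0x1a]=0x2d, mem[0x16]=0x43

MEM[0x14,0x1a,0x16] = fa 2d 43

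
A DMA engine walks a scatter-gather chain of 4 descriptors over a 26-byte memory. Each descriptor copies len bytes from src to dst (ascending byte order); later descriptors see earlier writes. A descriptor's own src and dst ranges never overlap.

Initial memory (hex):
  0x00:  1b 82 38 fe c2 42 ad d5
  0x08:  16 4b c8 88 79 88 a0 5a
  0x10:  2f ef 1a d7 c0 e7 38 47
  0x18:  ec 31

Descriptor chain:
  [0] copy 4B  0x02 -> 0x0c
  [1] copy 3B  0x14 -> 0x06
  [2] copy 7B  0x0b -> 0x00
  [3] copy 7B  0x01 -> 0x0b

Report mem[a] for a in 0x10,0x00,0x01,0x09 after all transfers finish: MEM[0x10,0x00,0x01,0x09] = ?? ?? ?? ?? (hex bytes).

[0] 0x02->0x0c len=4 : 38 fe c2 42
[1] 0x14->0x06 len=3 : c0 e7 38
[2] 0x0b->0x00 len=7 : 88 38 fe c2 42 2f ef
[3] 0x01->0x0b len=7 : 38 fe c2 42 2f ef e7
query mem[0x10]=0xef, mem[0x00]=0x88, mem[0x01]=0x38, mem[0x09]=0x4b

MEM[0x10,0x00,0x01,0x09] = ef 88 38 4b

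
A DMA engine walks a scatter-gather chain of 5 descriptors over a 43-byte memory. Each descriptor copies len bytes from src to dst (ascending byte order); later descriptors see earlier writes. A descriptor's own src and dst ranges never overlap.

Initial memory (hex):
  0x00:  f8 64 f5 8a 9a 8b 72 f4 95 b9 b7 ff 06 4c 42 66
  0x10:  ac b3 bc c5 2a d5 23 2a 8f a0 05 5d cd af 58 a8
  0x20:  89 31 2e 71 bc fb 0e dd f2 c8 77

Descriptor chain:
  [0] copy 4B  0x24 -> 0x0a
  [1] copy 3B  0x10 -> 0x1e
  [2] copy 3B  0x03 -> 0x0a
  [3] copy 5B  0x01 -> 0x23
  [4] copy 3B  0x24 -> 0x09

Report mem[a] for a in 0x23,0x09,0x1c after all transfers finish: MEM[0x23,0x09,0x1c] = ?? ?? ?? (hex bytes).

[0] 0x24->0x0a len=4 : bc fb 0e dd
[1] 0x10->0x1e len=3 : ac b3 bc
[2] 0x03->0x0a len=3 : 8a 9a 8b
[3] 0x01->0x23 len=5 : 64 f5 8a 9a 8b
[4] 0x24->0x09 len=3 : f5 8a 9a
query mem[0x23]=0x64, mem[0x09]=0xf5, mem[0x1c]=0xcd

MEM[0x23,0x09,0x1c] = 64 f5 cd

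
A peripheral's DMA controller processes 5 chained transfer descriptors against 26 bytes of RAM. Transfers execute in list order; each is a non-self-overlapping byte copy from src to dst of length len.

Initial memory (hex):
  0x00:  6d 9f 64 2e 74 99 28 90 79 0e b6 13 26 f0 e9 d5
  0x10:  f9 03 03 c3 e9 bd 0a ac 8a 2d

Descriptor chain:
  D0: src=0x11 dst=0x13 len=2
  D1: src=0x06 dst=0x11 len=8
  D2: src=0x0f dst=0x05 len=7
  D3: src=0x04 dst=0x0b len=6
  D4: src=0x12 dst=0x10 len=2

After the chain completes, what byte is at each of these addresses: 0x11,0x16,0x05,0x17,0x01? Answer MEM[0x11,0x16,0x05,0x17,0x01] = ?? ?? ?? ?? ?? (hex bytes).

[0] 0x11->0x13 len=2 : 03 03
[1] 0x06->0x11 len=8 : 28 90 79 0e b6 13 26 f0
[2] 0x0f->0x05 len=7 : d5 f9 28 90 79 0e b6
[3] 0x04->0x0b len=6 : 74 d5 f9 28 90 79
[4] 0x12->0x10 len=2 : 90 79
query mem[0x11]=0x79, mem[0x16]=0x13, mem[0x05]=0xd5, mem[0x17]=0x26, mem[0x01]=0x9f

MEM[0x11,0x16,0x05,0x17,0x01] = 79 13 d5 26 9f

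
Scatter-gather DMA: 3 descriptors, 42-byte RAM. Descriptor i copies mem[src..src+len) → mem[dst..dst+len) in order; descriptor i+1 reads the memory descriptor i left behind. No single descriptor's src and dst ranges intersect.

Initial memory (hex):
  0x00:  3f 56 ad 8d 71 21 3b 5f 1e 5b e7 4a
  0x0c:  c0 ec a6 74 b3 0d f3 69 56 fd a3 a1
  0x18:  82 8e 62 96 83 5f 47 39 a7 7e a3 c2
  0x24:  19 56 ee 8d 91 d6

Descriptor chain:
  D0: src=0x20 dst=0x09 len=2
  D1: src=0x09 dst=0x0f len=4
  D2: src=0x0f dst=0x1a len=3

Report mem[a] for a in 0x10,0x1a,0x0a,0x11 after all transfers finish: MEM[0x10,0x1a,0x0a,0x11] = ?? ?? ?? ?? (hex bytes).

[0] 0x20->0x09 len=2 : a7 7e
[1] 0x09->0x0f len=4 : a7 7e 4a c0
[2] 0x0f->0x1a len=3 : a7 7e 4a
query mem[0x10]=0x7e, mem[0x1a]=0xa7, mem[0x0a]=0x7e, mem[0x11]=0x4a

MEM[0x10,0x1a,0x0a,0x11] = 7e a7 7e 4a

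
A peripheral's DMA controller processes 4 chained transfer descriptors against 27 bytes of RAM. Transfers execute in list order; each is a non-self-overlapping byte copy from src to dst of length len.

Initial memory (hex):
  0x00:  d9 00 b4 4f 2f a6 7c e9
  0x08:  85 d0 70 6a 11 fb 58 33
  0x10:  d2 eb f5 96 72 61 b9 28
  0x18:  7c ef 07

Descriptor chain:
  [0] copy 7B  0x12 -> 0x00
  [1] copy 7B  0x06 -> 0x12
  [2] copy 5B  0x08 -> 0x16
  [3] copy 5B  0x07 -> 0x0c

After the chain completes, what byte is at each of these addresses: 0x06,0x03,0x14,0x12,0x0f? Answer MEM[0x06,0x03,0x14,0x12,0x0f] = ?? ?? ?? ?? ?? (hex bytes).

[0] 0x12->0x00 len=7 : f5 96 72 61 b9 28 7c
[1] 0x06->0x12 len=7 : 7c e9 85 d0 70 6a 11
[2] 0x08->0x16 len=5 : 85 d0 70 6a 11
[3] 0x07->0x0c len=5 : e9 85 d0 70 6a
query mem[0x06]=0x7c, mem[0x03]=0x61, mem[0x14]=0x85, mem[0x12]=0x7c, mem[0x0f]=0x70

MEM[0x06,0x03,0x14,0x12,0x0f] = 7c 61 85 7c 70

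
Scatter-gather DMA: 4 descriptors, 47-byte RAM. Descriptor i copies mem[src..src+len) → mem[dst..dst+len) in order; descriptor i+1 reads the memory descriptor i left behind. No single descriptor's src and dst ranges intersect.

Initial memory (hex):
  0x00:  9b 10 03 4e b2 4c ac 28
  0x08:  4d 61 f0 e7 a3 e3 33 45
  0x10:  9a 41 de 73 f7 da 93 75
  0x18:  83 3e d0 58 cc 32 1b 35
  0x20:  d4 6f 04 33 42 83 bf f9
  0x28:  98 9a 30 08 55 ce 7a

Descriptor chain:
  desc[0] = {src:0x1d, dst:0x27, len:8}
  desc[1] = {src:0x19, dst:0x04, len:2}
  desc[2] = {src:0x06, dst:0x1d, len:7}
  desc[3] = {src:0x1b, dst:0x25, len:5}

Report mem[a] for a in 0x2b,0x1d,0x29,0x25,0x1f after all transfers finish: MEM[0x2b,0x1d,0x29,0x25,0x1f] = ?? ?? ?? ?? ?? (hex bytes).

  after D0: wrote 8B at 0x27 = 321b35d46f043342
  after D1: wrote 2B at 0x04 = 3ed0
  after D2: wrote 7B at 0x1d = ac284d61f0e7a3
  after D3: wrote 5B at 0x25 = 58ccac284d
query mem[0x2b]=0x6f, mem[0x1d]=0xac, mem[0x29]=0x4d, mem[0x25]=0x58, mem[0x1f]=0x4d

MEM[0x2b,0x1d,0x29,0x25,0x1f] = 6f ac 4d 58 4d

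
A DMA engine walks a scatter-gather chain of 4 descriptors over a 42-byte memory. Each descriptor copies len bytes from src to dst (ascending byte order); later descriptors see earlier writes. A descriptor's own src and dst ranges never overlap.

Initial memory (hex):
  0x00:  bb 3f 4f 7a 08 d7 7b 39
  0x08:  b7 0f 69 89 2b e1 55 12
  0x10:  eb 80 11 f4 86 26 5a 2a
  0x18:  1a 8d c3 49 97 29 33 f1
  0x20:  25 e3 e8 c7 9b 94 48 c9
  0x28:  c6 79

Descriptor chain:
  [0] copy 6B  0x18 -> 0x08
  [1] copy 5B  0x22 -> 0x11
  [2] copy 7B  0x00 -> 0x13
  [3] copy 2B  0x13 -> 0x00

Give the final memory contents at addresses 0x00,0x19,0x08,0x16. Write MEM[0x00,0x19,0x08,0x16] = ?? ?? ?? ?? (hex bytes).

D0: mem[0x08..0x0d] <- [1a 8d c3 49 97 29]
D1: mem[0x11..0x15] <- [e8 c7 9b 94 48]
D2: mem[0x13..0x19] <- [bb 3f 4f 7a 08 d7 7b]
D3: mem[0x00..0x01] <- [bb 3f]
query mem[0x00]=0xbb, mem[0x19]=0x7b, mem[0x08]=0x1a, mem[0x16]=0x7a

MEM[0x00,0x19,0x08,0x16] = bb 7b 1a 7a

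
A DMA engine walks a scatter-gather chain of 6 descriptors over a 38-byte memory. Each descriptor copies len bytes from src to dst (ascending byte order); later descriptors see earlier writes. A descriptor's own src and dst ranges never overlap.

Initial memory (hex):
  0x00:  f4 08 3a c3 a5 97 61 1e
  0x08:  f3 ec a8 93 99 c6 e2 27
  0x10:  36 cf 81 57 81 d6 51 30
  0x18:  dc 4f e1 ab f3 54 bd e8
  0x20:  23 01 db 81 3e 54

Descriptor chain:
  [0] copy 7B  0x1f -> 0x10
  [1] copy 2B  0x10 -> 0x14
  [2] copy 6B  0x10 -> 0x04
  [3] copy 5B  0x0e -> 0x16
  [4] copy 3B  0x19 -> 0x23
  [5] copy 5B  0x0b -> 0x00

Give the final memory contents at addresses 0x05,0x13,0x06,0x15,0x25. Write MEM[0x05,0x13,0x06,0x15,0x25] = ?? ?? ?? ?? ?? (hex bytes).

D0: mem[0x10..0x16] <- [e8 23 01 db 81 3e 54]
D1: mem[0x14..0x15] <- [e8 23]
D2: mem[0x04..0x09] <- [e8 23 01 db e8 23]
D3: mem[0x16..0x1a] <- [e2 27 e8 23 01]
D4: mem[0x23..0x25] <- [23 01 ab]
D5: mem[0x00..0x04] <- [93 99 c6 e2 27]
query mem[0x05]=0x23, mem[0x13]=0xdb, mem[0x06]=0x01, mem[0x15]=0x23, mem[0x25]=0xab

MEM[0x05,0x13,0x06,0x15,0x25] = 23 db 01 23 ab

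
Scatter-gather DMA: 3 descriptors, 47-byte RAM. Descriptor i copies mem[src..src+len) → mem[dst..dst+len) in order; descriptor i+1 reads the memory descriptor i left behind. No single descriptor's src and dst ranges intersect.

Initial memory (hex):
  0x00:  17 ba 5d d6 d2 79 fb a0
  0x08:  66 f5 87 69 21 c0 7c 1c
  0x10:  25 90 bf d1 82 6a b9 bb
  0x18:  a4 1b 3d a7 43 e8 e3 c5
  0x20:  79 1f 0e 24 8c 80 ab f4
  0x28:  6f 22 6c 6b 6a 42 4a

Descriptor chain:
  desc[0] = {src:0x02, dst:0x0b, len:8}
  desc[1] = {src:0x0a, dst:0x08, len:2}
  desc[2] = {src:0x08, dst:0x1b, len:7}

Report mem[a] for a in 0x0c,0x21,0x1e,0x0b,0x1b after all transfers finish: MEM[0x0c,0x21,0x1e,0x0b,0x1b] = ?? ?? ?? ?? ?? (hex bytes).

MEM[0x0c,0x21,0x1e,0x0b,0x1b] = d6 79 5d 5d 87

[0] 0x02->0x0b len=8 : 5d d6 d2 79 fb a0 66 f5
[1] 0x0a->0x08 len=2 : 87 5d
[2] 0x08->0x1b len=7 : 87 5d 87 5d d6 d2 79
query mem[0x0c]=0xd6, mem[0x21]=0x79, mem[0x1e]=0x5d, mem[0x0b]=0x5d, mem[0x1b]=0x87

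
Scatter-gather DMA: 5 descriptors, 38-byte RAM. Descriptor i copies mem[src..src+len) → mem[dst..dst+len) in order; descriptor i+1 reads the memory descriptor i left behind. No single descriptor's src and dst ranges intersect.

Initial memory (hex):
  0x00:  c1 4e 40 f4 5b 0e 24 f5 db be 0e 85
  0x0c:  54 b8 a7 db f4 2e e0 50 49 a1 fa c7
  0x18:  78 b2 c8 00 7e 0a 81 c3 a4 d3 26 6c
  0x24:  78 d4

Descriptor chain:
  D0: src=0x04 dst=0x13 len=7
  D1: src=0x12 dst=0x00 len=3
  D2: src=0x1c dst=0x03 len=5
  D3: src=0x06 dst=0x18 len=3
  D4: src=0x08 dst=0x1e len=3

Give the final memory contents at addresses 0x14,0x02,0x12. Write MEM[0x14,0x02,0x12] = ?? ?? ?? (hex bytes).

#0 dst[0x13+7] := {0x5b,0x0e,0x24,0xf5,0xdb,0xbe,0x0e}
#1 dst[0x00+3] := {0xe0,0x5b,0x0e}
#2 dst[0x03+5] := {0x7e,0x0a,0x81,0xc3,0xa4}
#3 dst[0x18+3] := {0xc3,0xa4,0xdb}
#4 dst[0x1e+3] := {0xdb,0xbe,0x0e}
query mem[0x14]=0x0e, mem[0x02]=0x0e, mem[0x12]=0xe0

MEM[0x14,0x02,0x12] = 0e 0e e0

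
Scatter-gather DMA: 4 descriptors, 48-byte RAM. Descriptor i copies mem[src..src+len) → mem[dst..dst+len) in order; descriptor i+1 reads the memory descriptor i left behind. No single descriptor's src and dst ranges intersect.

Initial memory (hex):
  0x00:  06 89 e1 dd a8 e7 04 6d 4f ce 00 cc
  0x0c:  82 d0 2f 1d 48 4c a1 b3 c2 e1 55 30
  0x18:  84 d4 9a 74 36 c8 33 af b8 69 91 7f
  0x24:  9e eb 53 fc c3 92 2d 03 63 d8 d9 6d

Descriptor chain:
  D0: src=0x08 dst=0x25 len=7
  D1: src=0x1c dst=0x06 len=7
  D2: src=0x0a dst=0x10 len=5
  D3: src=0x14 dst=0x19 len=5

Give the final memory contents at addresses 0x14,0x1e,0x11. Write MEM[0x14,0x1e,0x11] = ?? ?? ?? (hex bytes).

#0 dst[0x25+7] := {0x4f,0xce,0x00,0xcc,0x82,0xd0,0x2f}
#1 dst[0x06+7] := {0x36,0xc8,0x33,0xaf,0xb8,0x69,0x91}
#2 dst[0x10+5] := {0xb8,0x69,0x91,0xd0,0x2f}
#3 dst[0x19+5] := {0x2f,0xe1,0x55,0x30,0x84}
query mem[0x14]=0x2f, mem[0x1e]=0x33, mem[0x11]=0x69

MEM[0x14,0x1e,0x11] = 2f 33 69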